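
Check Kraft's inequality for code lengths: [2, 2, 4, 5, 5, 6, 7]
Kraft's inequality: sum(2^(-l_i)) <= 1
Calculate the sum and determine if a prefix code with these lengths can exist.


Sum = 2^(-2) + 2^(-2) + 2^(-4) + 2^(-5) + 2^(-5) + 2^(-6) + 2^(-7)
    = 0.25 + 0.25 + 0.0625 + 0.03125 + 0.03125 + 0.015625 + 0.0078125
    = 83/128 = 0.6484375
Since 0.6484375 <= 1, Kraft's inequality IS satisfied.
A prefix code with these lengths CAN exist.

Kraft sum = 0.6484375. Satisfied.


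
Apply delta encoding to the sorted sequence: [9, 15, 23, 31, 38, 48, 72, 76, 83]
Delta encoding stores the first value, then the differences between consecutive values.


First value: 9
Deltas:
  15 - 9 = 6
  23 - 15 = 8
  31 - 23 = 8
  38 - 31 = 7
  48 - 38 = 10
  72 - 48 = 24
  76 - 72 = 4
  83 - 76 = 7


Delta encoded: [9, 6, 8, 8, 7, 10, 24, 4, 7]


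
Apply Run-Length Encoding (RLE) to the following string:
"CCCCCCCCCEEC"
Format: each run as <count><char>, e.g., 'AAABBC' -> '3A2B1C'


Scanning runs left to right:
  i=0: run of 'C' x 9 -> '9C'
  i=9: run of 'E' x 2 -> '2E'
  i=11: run of 'C' x 1 -> '1C'

RLE = 9C2E1C


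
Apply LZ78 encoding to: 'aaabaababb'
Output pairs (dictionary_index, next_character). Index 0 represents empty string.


LZ78 encoding steps:
Dictionary: {0: ''}
Step 1: w='' (idx 0), next='a' -> output (0, 'a'), add 'a' as idx 1
Step 2: w='a' (idx 1), next='a' -> output (1, 'a'), add 'aa' as idx 2
Step 3: w='' (idx 0), next='b' -> output (0, 'b'), add 'b' as idx 3
Step 4: w='aa' (idx 2), next='b' -> output (2, 'b'), add 'aab' as idx 4
Step 5: w='a' (idx 1), next='b' -> output (1, 'b'), add 'ab' as idx 5
Step 6: w='b' (idx 3), end of input -> output (3, '')


Encoded: [(0, 'a'), (1, 'a'), (0, 'b'), (2, 'b'), (1, 'b'), (3, '')]


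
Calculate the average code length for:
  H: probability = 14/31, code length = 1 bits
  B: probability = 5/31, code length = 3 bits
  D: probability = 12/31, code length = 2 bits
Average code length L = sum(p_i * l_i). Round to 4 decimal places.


Weighted contributions p_i * l_i:
  H: (14/31) * 1 = 14/31
  B: (5/31) * 3 = 15/31
  D: (12/31) * 2 = 24/31
Sum = (14 + 15 + 24)/31 = 53/31

L = 53/31 = 1.7097 bits/symbol


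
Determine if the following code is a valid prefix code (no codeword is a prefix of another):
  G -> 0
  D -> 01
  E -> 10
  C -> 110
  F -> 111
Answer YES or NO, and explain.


Checking each pair (does one codeword prefix another?):
  G='0' vs D='01': prefix -- VIOLATION

NO -- this is NOT a valid prefix code. G (0) is a prefix of D (01).


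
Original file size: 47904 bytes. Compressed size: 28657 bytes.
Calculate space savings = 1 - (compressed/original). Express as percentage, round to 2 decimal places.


ratio = compressed/original = 28657/47904 = 0.598217
savings = 1 - ratio = 1 - 0.598217 = 0.401783
as a percentage: 0.401783 * 100 = 40.18%

Space savings = 1 - 28657/47904 = 40.18%


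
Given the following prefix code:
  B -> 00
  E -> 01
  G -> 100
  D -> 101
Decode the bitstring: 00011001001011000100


Decoding step by step:
Bits 00 -> B
Bits 01 -> E
Bits 100 -> G
Bits 100 -> G
Bits 101 -> D
Bits 100 -> G
Bits 01 -> E
Bits 00 -> B


Decoded message: BEGGDGEB


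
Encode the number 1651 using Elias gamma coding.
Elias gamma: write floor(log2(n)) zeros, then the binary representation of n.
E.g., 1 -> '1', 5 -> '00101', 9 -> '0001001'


num_bits = floor(log2(1651)) + 1 = 11
leading_zeros = num_bits - 1 = 10
binary(1651) = 11001110011

Elias gamma(1651) = '0000000000' + '11001110011' = 000000000011001110011 (21 bits)


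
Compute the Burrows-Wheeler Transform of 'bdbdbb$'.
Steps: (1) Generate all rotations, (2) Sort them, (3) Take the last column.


Rotations (sorted):
  0: $bdbdbb -> last char: b
  1: b$bdbdb -> last char: b
  2: bb$bdbd -> last char: d
  3: bdbb$bd -> last char: d
  4: bdbdbb$ -> last char: $
  5: dbb$bdb -> last char: b
  6: dbdbb$b -> last char: b


BWT = bbdd$bb


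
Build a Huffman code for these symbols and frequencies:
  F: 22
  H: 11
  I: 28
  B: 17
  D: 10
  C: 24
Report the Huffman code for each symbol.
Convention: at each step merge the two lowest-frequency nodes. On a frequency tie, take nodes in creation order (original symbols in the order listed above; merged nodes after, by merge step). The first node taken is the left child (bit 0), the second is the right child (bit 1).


Huffman tree construction:
Step 1: Merge D(10) + H(11) = 21
Step 2: Merge B(17) + (D+H)(21) = 38
Step 3: Merge F(22) + C(24) = 46
Step 4: Merge I(28) + (B+(D+H))(38) = 66
Step 5: Merge (F+C)(46) + (I+(B+(D+H)))(66) = 112
Read each symbol's code off the tree from the root (left child = 0, right child = 1).

Codes:
  F: 00 (length 2)
  H: 1111 (length 4)
  I: 10 (length 2)
  B: 110 (length 3)
  D: 1110 (length 4)
  C: 01 (length 2)
Average code length: 283/112 = 2.5268 bits/symbol


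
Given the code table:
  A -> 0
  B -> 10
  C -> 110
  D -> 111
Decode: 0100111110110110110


Decoding:
0 -> A
10 -> B
0 -> A
111 -> D
110 -> C
110 -> C
110 -> C
110 -> C


Result: ABADCCCC


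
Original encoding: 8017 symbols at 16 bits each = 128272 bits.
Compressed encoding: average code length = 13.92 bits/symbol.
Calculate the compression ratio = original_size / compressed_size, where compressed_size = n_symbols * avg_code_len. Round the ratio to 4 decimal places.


original_size = n_symbols * orig_bits = 8017 * 16 = 128272 bits
compressed_size = n_symbols * avg_code_len = 8017 * 13.92 = 111596.64 bits
ratio = original_size / compressed_size = 128272 / 111596.64 = 1.1494

Compression ratio = 1.1494


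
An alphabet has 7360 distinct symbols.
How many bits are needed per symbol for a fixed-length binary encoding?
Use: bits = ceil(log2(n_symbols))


log2(7360) = 12.8455
Bracket: 2^12 = 4096 < 7360 <= 2^13 = 8192
So ceil(log2(7360)) = 13

bits = ceil(log2(7360)) = ceil(12.8455) = 13 bits


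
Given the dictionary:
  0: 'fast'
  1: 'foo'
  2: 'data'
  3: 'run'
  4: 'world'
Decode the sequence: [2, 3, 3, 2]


Look up each index in the dictionary:
  2 -> 'data'
  3 -> 'run'
  3 -> 'run'
  2 -> 'data'

Decoded: "data run run data"


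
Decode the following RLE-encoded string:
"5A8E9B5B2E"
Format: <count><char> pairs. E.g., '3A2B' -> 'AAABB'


Expanding each <count><char> pair:
  5A -> 'AAAAA'
  8E -> 'EEEEEEEE'
  9B -> 'BBBBBBBBB'
  5B -> 'BBBBB'
  2E -> 'EE'

Decoded = AAAAAEEEEEEEEBBBBBBBBBBBBBBEE


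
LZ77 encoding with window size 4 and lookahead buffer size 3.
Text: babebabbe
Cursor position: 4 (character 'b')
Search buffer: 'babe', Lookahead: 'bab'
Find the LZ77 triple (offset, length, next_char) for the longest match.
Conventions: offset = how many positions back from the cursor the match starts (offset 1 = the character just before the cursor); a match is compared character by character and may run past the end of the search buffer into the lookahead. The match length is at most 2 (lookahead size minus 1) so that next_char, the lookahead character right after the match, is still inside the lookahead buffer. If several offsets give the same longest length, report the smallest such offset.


Try each offset into the search buffer:
  offset=1 (pos 3, char 'e'): match length 0
  offset=2 (pos 2, char 'b'): match length 1
  offset=3 (pos 1, char 'a'): match length 0
  offset=4 (pos 0, char 'b'): match length 2
Longest match has length 2 at offset 4.
next_char = character at position 4 + 2 = 6 -> 'b'

Best match: offset=4, length=2 (matching 'ba' starting at position 0)
LZ77 triple: (4, 2, 'b')


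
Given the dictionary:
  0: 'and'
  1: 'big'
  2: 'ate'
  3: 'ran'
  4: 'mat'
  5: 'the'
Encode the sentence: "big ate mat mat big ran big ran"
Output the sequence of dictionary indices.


Look up each word in the dictionary:
  'big' -> 1
  'ate' -> 2
  'mat' -> 4
  'mat' -> 4
  'big' -> 1
  'ran' -> 3
  'big' -> 1
  'ran' -> 3

Encoded: [1, 2, 4, 4, 1, 3, 1, 3]


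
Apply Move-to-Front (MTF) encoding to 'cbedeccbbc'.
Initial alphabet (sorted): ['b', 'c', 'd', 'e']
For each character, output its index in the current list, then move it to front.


MTF encoding:
'c': index 1 in ['b', 'c', 'd', 'e'] -> ['c', 'b', 'd', 'e']
'b': index 1 in ['c', 'b', 'd', 'e'] -> ['b', 'c', 'd', 'e']
'e': index 3 in ['b', 'c', 'd', 'e'] -> ['e', 'b', 'c', 'd']
'd': index 3 in ['e', 'b', 'c', 'd'] -> ['d', 'e', 'b', 'c']
'e': index 1 in ['d', 'e', 'b', 'c'] -> ['e', 'd', 'b', 'c']
'c': index 3 in ['e', 'd', 'b', 'c'] -> ['c', 'e', 'd', 'b']
'c': index 0 in ['c', 'e', 'd', 'b'] -> ['c', 'e', 'd', 'b']
'b': index 3 in ['c', 'e', 'd', 'b'] -> ['b', 'c', 'e', 'd']
'b': index 0 in ['b', 'c', 'e', 'd'] -> ['b', 'c', 'e', 'd']
'c': index 1 in ['b', 'c', 'e', 'd'] -> ['c', 'b', 'e', 'd']


Output: [1, 1, 3, 3, 1, 3, 0, 3, 0, 1]


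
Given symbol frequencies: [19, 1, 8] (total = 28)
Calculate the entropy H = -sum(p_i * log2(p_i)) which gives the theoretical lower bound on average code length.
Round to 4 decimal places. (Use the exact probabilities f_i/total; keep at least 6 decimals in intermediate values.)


Per-symbol terms -p_i * log2(p_i) with p_i = f_i/28:
  p = 19/28 = 0.678571: log2(p) = -0.559427, -p*log2(p) = 0.379611
  p = 1/28 = 0.035714: log2(p) = -4.807355, -p*log2(p) = 0.171691
  p = 8/28 = 0.285714: log2(p) = -1.807355, -p*log2(p) = 0.516387
H = 0.379611 + 0.171691 + 0.516387 = 1.067689

H = 1.0677 bits/symbol


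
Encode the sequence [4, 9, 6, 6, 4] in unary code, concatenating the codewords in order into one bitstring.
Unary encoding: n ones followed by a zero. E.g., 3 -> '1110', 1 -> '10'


Encode each number as n ones followed by a terminating 0:
  4 -> 11110 (5 bits)
  9 -> 1111111110 (10 bits)
  6 -> 1111110 (7 bits)
  6 -> 1111110 (7 bits)
  4 -> 11110 (5 bits)
Total length = 5 + 10 + 7 + 7 + 5 = 34 bits.

Unary([4, 9, 6, 6, 4]) = 1111011111111101111110111111011110 (34 bits)


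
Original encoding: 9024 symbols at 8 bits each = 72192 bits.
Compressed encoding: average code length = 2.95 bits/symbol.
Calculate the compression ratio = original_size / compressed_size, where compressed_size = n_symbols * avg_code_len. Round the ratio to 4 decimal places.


original_size = n_symbols * orig_bits = 9024 * 8 = 72192 bits
compressed_size = n_symbols * avg_code_len = 9024 * 2.95 = 26620.8 bits
ratio = original_size / compressed_size = 72192 / 26620.8 = 2.7119

Compression ratio = 2.7119


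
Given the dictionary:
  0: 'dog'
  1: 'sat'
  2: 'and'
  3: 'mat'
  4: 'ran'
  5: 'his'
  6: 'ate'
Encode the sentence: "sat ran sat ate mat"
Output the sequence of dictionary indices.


Look up each word in the dictionary:
  'sat' -> 1
  'ran' -> 4
  'sat' -> 1
  'ate' -> 6
  'mat' -> 3

Encoded: [1, 4, 1, 6, 3]


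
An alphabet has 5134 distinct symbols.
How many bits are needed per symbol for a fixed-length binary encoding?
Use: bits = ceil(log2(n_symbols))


log2(5134) = 12.3259
Bracket: 2^12 = 4096 < 5134 <= 2^13 = 8192
So ceil(log2(5134)) = 13

bits = ceil(log2(5134)) = ceil(12.3259) = 13 bits


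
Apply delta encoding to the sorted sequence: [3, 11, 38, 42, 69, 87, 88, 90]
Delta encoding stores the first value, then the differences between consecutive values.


First value: 3
Deltas:
  11 - 3 = 8
  38 - 11 = 27
  42 - 38 = 4
  69 - 42 = 27
  87 - 69 = 18
  88 - 87 = 1
  90 - 88 = 2


Delta encoded: [3, 8, 27, 4, 27, 18, 1, 2]


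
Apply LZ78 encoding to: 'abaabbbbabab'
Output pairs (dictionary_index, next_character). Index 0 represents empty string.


LZ78 encoding steps:
Dictionary: {0: ''}
Step 1: w='' (idx 0), next='a' -> output (0, 'a'), add 'a' as idx 1
Step 2: w='' (idx 0), next='b' -> output (0, 'b'), add 'b' as idx 2
Step 3: w='a' (idx 1), next='a' -> output (1, 'a'), add 'aa' as idx 3
Step 4: w='b' (idx 2), next='b' -> output (2, 'b'), add 'bb' as idx 4
Step 5: w='bb' (idx 4), next='a' -> output (4, 'a'), add 'bba' as idx 5
Step 6: w='b' (idx 2), next='a' -> output (2, 'a'), add 'ba' as idx 6
Step 7: w='b' (idx 2), end of input -> output (2, '')


Encoded: [(0, 'a'), (0, 'b'), (1, 'a'), (2, 'b'), (4, 'a'), (2, 'a'), (2, '')]


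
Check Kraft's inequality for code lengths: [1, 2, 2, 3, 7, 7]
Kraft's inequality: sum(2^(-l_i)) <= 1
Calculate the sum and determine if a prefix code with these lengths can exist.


Sum = 2^(-1) + 2^(-2) + 2^(-2) + 2^(-3) + 2^(-7) + 2^(-7)
    = 0.5 + 0.25 + 0.25 + 0.125 + 0.0078125 + 0.0078125
    = 146/128 = 1.140625
Since 1.140625 > 1, Kraft's inequality is NOT satisfied.
A prefix code with these lengths CANNOT exist.

Kraft sum = 1.140625. Not satisfied.


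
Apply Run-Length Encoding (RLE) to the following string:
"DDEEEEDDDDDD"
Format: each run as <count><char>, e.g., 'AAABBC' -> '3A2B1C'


Scanning runs left to right:
  i=0: run of 'D' x 2 -> '2D'
  i=2: run of 'E' x 4 -> '4E'
  i=6: run of 'D' x 6 -> '6D'

RLE = 2D4E6D


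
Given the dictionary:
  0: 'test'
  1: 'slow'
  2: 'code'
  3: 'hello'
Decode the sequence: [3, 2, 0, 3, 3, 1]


Look up each index in the dictionary:
  3 -> 'hello'
  2 -> 'code'
  0 -> 'test'
  3 -> 'hello'
  3 -> 'hello'
  1 -> 'slow'

Decoded: "hello code test hello hello slow"


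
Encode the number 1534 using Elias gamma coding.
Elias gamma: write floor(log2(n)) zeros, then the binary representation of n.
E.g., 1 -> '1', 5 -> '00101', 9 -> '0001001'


num_bits = floor(log2(1534)) + 1 = 11
leading_zeros = num_bits - 1 = 10
binary(1534) = 10111111110

Elias gamma(1534) = '0000000000' + '10111111110' = 000000000010111111110 (21 bits)


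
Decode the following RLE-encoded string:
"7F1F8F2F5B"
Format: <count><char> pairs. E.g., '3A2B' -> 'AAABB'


Expanding each <count><char> pair:
  7F -> 'FFFFFFF'
  1F -> 'F'
  8F -> 'FFFFFFFF'
  2F -> 'FF'
  5B -> 'BBBBB'

Decoded = FFFFFFFFFFFFFFFFFFBBBBB


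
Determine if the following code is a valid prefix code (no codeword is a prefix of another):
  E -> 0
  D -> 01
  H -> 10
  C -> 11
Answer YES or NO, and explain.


Checking each pair (does one codeword prefix another?):
  E='0' vs D='01': prefix -- VIOLATION

NO -- this is NOT a valid prefix code. E (0) is a prefix of D (01).


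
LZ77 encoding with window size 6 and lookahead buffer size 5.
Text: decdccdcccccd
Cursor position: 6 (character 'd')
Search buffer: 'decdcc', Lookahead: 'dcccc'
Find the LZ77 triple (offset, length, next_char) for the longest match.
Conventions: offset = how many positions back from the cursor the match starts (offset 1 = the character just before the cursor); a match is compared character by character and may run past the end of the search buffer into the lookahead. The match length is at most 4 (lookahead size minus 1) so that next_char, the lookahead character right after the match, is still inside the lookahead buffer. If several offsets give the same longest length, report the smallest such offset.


Try each offset into the search buffer:
  offset=1 (pos 5, char 'c'): match length 0
  offset=2 (pos 4, char 'c'): match length 0
  offset=3 (pos 3, char 'd'): match length 3
  offset=4 (pos 2, char 'c'): match length 0
  offset=5 (pos 1, char 'e'): match length 0
  offset=6 (pos 0, char 'd'): match length 1
Longest match has length 3 at offset 3.
next_char = character at position 6 + 3 = 9 -> 'c'

Best match: offset=3, length=3 (matching 'dcc' starting at position 3)
LZ77 triple: (3, 3, 'c')


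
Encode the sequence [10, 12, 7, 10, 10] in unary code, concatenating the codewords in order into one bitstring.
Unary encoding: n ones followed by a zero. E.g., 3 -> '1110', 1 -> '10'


Encode each number as n ones followed by a terminating 0:
  10 -> 11111111110 (11 bits)
  12 -> 1111111111110 (13 bits)
  7 -> 11111110 (8 bits)
  10 -> 11111111110 (11 bits)
  10 -> 11111111110 (11 bits)
Total length = 11 + 13 + 8 + 11 + 11 = 54 bits.

Unary([10, 12, 7, 10, 10]) = 111111111101111111111110111111101111111111011111111110 (54 bits)


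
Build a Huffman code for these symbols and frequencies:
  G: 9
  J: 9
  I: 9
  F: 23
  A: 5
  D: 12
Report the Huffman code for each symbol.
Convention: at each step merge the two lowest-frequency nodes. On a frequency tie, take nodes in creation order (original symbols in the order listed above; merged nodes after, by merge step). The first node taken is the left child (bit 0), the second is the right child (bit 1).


Huffman tree construction:
Step 1: Merge A(5) + G(9) = 14
Step 2: Merge J(9) + I(9) = 18
Step 3: Merge D(12) + (A+G)(14) = 26
Step 4: Merge (J+I)(18) + F(23) = 41
Step 5: Merge (D+(A+G))(26) + ((J+I)+F)(41) = 67
Read each symbol's code off the tree from the root (left child = 0, right child = 1).

Codes:
  G: 011 (length 3)
  J: 100 (length 3)
  I: 101 (length 3)
  F: 11 (length 2)
  A: 010 (length 3)
  D: 00 (length 2)
Average code length: 166/67 = 2.4776 bits/symbol


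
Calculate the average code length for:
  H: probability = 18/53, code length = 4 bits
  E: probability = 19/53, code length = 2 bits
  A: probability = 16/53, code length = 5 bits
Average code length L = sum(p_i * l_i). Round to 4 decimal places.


Weighted contributions p_i * l_i:
  H: (18/53) * 4 = 72/53
  E: (19/53) * 2 = 38/53
  A: (16/53) * 5 = 80/53
Sum = (72 + 38 + 80)/53 = 190/53

L = 190/53 = 3.5849 bits/symbol


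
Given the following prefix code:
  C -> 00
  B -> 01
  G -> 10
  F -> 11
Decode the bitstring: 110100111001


Decoding step by step:
Bits 11 -> F
Bits 01 -> B
Bits 00 -> C
Bits 11 -> F
Bits 10 -> G
Bits 01 -> B


Decoded message: FBCFGB


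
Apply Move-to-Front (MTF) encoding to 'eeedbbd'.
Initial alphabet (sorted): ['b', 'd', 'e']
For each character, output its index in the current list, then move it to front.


MTF encoding:
'e': index 2 in ['b', 'd', 'e'] -> ['e', 'b', 'd']
'e': index 0 in ['e', 'b', 'd'] -> ['e', 'b', 'd']
'e': index 0 in ['e', 'b', 'd'] -> ['e', 'b', 'd']
'd': index 2 in ['e', 'b', 'd'] -> ['d', 'e', 'b']
'b': index 2 in ['d', 'e', 'b'] -> ['b', 'd', 'e']
'b': index 0 in ['b', 'd', 'e'] -> ['b', 'd', 'e']
'd': index 1 in ['b', 'd', 'e'] -> ['d', 'b', 'e']


Output: [2, 0, 0, 2, 2, 0, 1]


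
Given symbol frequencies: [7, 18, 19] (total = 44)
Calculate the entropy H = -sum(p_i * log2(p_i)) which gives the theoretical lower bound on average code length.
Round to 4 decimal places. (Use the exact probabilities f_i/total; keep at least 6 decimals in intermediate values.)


Per-symbol terms -p_i * log2(p_i) with p_i = f_i/44:
  p = 7/44 = 0.159091: log2(p) = -2.652077, -p*log2(p) = 0.421921
  p = 18/44 = 0.409091: log2(p) = -1.289507, -p*log2(p) = 0.527525
  p = 19/44 = 0.431818: log2(p) = -1.211504, -p*log2(p) = 0.523149
H = 0.421921 + 0.527525 + 0.523149 = 1.472595

H = 1.4726 bits/symbol


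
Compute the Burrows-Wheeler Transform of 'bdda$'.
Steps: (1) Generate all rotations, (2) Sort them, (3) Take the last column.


Rotations (sorted):
  0: $bdda -> last char: a
  1: a$bdd -> last char: d
  2: bdda$ -> last char: $
  3: da$bd -> last char: d
  4: dda$b -> last char: b


BWT = ad$db


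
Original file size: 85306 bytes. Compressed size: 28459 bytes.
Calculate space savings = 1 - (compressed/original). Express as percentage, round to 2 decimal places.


ratio = compressed/original = 28459/85306 = 0.333611
savings = 1 - ratio = 1 - 0.333611 = 0.666389
as a percentage: 0.666389 * 100 = 66.64%

Space savings = 1 - 28459/85306 = 66.64%


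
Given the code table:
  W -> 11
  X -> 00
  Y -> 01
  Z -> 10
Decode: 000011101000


Decoding:
00 -> X
00 -> X
11 -> W
10 -> Z
10 -> Z
00 -> X


Result: XXWZZX


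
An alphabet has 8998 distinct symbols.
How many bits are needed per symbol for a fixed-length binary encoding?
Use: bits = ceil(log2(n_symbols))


log2(8998) = 13.1354
Bracket: 2^13 = 8192 < 8998 <= 2^14 = 16384
So ceil(log2(8998)) = 14

bits = ceil(log2(8998)) = ceil(13.1354) = 14 bits


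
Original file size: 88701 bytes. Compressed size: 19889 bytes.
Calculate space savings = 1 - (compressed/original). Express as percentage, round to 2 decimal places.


ratio = compressed/original = 19889/88701 = 0.224225
savings = 1 - ratio = 1 - 0.224225 = 0.775775
as a percentage: 0.775775 * 100 = 77.58%

Space savings = 1 - 19889/88701 = 77.58%


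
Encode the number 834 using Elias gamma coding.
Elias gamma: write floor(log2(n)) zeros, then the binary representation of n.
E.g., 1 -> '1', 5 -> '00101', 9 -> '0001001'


num_bits = floor(log2(834)) + 1 = 10
leading_zeros = num_bits - 1 = 9
binary(834) = 1101000010

Elias gamma(834) = '000000000' + '1101000010' = 0000000001101000010 (19 bits)


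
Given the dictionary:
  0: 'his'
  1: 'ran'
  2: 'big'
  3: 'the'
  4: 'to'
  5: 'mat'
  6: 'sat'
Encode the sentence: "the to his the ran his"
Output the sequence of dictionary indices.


Look up each word in the dictionary:
  'the' -> 3
  'to' -> 4
  'his' -> 0
  'the' -> 3
  'ran' -> 1
  'his' -> 0

Encoded: [3, 4, 0, 3, 1, 0]


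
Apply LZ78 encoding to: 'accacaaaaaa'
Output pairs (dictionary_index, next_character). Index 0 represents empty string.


LZ78 encoding steps:
Dictionary: {0: ''}
Step 1: w='' (idx 0), next='a' -> output (0, 'a'), add 'a' as idx 1
Step 2: w='' (idx 0), next='c' -> output (0, 'c'), add 'c' as idx 2
Step 3: w='c' (idx 2), next='a' -> output (2, 'a'), add 'ca' as idx 3
Step 4: w='ca' (idx 3), next='a' -> output (3, 'a'), add 'caa' as idx 4
Step 5: w='a' (idx 1), next='a' -> output (1, 'a'), add 'aa' as idx 5
Step 6: w='aa' (idx 5), end of input -> output (5, '')


Encoded: [(0, 'a'), (0, 'c'), (2, 'a'), (3, 'a'), (1, 'a'), (5, '')]


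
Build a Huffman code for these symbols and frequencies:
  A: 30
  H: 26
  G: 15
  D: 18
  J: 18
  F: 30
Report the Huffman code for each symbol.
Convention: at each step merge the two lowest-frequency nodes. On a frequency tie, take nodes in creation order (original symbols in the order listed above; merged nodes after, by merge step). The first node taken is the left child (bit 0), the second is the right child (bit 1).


Huffman tree construction:
Step 1: Merge G(15) + D(18) = 33
Step 2: Merge J(18) + H(26) = 44
Step 3: Merge A(30) + F(30) = 60
Step 4: Merge (G+D)(33) + (J+H)(44) = 77
Step 5: Merge (A+F)(60) + ((G+D)+(J+H))(77) = 137
Read each symbol's code off the tree from the root (left child = 0, right child = 1).

Codes:
  A: 00 (length 2)
  H: 111 (length 3)
  G: 100 (length 3)
  D: 101 (length 3)
  J: 110 (length 3)
  F: 01 (length 2)
Average code length: 351/137 = 2.5620 bits/symbol


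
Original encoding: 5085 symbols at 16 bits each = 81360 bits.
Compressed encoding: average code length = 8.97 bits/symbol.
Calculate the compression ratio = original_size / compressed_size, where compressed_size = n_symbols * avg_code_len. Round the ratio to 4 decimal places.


original_size = n_symbols * orig_bits = 5085 * 16 = 81360 bits
compressed_size = n_symbols * avg_code_len = 5085 * 8.97 = 45612.45 bits
ratio = original_size / compressed_size = 81360 / 45612.45 = 1.7837

Compression ratio = 1.7837


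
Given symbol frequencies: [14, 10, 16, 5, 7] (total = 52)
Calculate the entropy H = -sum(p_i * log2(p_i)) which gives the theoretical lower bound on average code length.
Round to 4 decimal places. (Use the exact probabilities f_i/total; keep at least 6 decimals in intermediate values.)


Per-symbol terms -p_i * log2(p_i) with p_i = f_i/52:
  p = 14/52 = 0.269231: log2(p) = -1.893085, -p*log2(p) = 0.509677
  p = 10/52 = 0.192308: log2(p) = -2.378512, -p*log2(p) = 0.457406
  p = 16/52 = 0.307692: log2(p) = -1.700440, -p*log2(p) = 0.523212
  p = 5/52 = 0.096154: log2(p) = -3.378512, -p*log2(p) = 0.324857
  p = 7/52 = 0.134615: log2(p) = -2.893085, -p*log2(p) = 0.389454
H = 0.509677 + 0.457406 + 0.523212 + 0.324857 + 0.389454 = 2.204606

H = 2.2046 bits/symbol


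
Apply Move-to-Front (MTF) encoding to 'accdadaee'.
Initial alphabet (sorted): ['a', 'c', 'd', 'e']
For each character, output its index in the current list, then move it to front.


MTF encoding:
'a': index 0 in ['a', 'c', 'd', 'e'] -> ['a', 'c', 'd', 'e']
'c': index 1 in ['a', 'c', 'd', 'e'] -> ['c', 'a', 'd', 'e']
'c': index 0 in ['c', 'a', 'd', 'e'] -> ['c', 'a', 'd', 'e']
'd': index 2 in ['c', 'a', 'd', 'e'] -> ['d', 'c', 'a', 'e']
'a': index 2 in ['d', 'c', 'a', 'e'] -> ['a', 'd', 'c', 'e']
'd': index 1 in ['a', 'd', 'c', 'e'] -> ['d', 'a', 'c', 'e']
'a': index 1 in ['d', 'a', 'c', 'e'] -> ['a', 'd', 'c', 'e']
'e': index 3 in ['a', 'd', 'c', 'e'] -> ['e', 'a', 'd', 'c']
'e': index 0 in ['e', 'a', 'd', 'c'] -> ['e', 'a', 'd', 'c']


Output: [0, 1, 0, 2, 2, 1, 1, 3, 0]


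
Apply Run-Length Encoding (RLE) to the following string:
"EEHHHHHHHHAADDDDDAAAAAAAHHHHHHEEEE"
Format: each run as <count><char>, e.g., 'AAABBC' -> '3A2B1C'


Scanning runs left to right:
  i=0: run of 'E' x 2 -> '2E'
  i=2: run of 'H' x 8 -> '8H'
  i=10: run of 'A' x 2 -> '2A'
  i=12: run of 'D' x 5 -> '5D'
  i=17: run of 'A' x 7 -> '7A'
  i=24: run of 'H' x 6 -> '6H'
  i=30: run of 'E' x 4 -> '4E'

RLE = 2E8H2A5D7A6H4E


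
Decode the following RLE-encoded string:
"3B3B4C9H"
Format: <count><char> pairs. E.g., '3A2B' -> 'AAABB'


Expanding each <count><char> pair:
  3B -> 'BBB'
  3B -> 'BBB'
  4C -> 'CCCC'
  9H -> 'HHHHHHHHH'

Decoded = BBBBBBCCCCHHHHHHHHH


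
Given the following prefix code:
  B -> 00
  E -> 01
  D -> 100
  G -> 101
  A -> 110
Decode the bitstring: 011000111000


Decoding step by step:
Bits 01 -> E
Bits 100 -> D
Bits 01 -> E
Bits 110 -> A
Bits 00 -> B


Decoded message: EDEAB


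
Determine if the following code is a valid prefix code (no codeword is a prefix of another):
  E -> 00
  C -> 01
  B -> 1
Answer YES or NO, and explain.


Checking each pair (does one codeword prefix another?):
  E='00' vs C='01': no prefix
  E='00' vs B='1': no prefix
  C='01' vs E='00': no prefix
  C='01' vs B='1': no prefix
  B='1' vs E='00': no prefix
  B='1' vs C='01': no prefix
No violation found over all pairs.

YES -- this is a valid prefix code. No codeword is a prefix of any other codeword.


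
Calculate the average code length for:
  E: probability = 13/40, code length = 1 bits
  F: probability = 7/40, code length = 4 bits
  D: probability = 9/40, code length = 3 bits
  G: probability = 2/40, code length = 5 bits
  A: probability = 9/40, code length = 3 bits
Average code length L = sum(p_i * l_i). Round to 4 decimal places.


Weighted contributions p_i * l_i:
  E: (13/40) * 1 = 13/40
  F: (7/40) * 4 = 28/40
  D: (9/40) * 3 = 27/40
  G: (2/40) * 5 = 10/40
  A: (9/40) * 3 = 27/40
Sum = (13 + 28 + 27 + 10 + 27)/40 = 105/40

L = 105/40 = 2.6250 bits/symbol


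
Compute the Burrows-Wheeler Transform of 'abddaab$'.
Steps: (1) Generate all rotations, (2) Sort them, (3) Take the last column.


Rotations (sorted):
  0: $abddaab -> last char: b
  1: aab$abdd -> last char: d
  2: ab$abdda -> last char: a
  3: abddaab$ -> last char: $
  4: b$abddaa -> last char: a
  5: bddaab$a -> last char: a
  6: daab$abd -> last char: d
  7: ddaab$ab -> last char: b


BWT = bda$aadb


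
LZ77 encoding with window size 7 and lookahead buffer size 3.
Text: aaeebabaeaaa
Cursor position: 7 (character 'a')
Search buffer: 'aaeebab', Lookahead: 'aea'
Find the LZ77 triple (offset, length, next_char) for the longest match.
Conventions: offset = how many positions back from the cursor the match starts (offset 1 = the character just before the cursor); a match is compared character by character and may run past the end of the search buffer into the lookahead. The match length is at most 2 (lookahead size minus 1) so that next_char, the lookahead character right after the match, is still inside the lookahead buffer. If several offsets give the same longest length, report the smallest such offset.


Try each offset into the search buffer:
  offset=1 (pos 6, char 'b'): match length 0
  offset=2 (pos 5, char 'a'): match length 1
  offset=3 (pos 4, char 'b'): match length 0
  offset=4 (pos 3, char 'e'): match length 0
  offset=5 (pos 2, char 'e'): match length 0
  offset=6 (pos 1, char 'a'): match length 2
  offset=7 (pos 0, char 'a'): match length 1
Longest match has length 2 at offset 6.
next_char = character at position 7 + 2 = 9 -> 'a'

Best match: offset=6, length=2 (matching 'ae' starting at position 1)
LZ77 triple: (6, 2, 'a')


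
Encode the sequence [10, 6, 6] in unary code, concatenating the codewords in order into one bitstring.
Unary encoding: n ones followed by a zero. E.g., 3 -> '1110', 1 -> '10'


Encode each number as n ones followed by a terminating 0:
  10 -> 11111111110 (11 bits)
  6 -> 1111110 (7 bits)
  6 -> 1111110 (7 bits)
Total length = 11 + 7 + 7 = 25 bits.

Unary([10, 6, 6]) = 1111111111011111101111110 (25 bits)


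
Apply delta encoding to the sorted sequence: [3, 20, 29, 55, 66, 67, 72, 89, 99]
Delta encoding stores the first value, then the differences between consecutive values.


First value: 3
Deltas:
  20 - 3 = 17
  29 - 20 = 9
  55 - 29 = 26
  66 - 55 = 11
  67 - 66 = 1
  72 - 67 = 5
  89 - 72 = 17
  99 - 89 = 10


Delta encoded: [3, 17, 9, 26, 11, 1, 5, 17, 10]


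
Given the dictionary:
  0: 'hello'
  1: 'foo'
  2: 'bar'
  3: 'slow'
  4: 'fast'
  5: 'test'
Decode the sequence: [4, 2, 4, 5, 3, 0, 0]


Look up each index in the dictionary:
  4 -> 'fast'
  2 -> 'bar'
  4 -> 'fast'
  5 -> 'test'
  3 -> 'slow'
  0 -> 'hello'
  0 -> 'hello'

Decoded: "fast bar fast test slow hello hello"


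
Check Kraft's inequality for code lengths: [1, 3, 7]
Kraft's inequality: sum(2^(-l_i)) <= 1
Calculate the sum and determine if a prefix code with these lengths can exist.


Sum = 2^(-1) + 2^(-3) + 2^(-7)
    = 0.5 + 0.125 + 0.0078125
    = 81/128 = 0.6328125
Since 0.6328125 <= 1, Kraft's inequality IS satisfied.
A prefix code with these lengths CAN exist.

Kraft sum = 0.6328125. Satisfied.


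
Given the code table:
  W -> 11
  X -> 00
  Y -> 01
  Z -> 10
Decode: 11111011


Decoding:
11 -> W
11 -> W
10 -> Z
11 -> W


Result: WWZW


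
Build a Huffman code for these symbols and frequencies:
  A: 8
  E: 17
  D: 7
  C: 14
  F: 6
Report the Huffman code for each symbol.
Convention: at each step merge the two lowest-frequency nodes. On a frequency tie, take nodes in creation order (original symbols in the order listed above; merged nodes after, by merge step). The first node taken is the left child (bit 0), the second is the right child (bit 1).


Huffman tree construction:
Step 1: Merge F(6) + D(7) = 13
Step 2: Merge A(8) + (F+D)(13) = 21
Step 3: Merge C(14) + E(17) = 31
Step 4: Merge (A+(F+D))(21) + (C+E)(31) = 52
Read each symbol's code off the tree from the root (left child = 0, right child = 1).

Codes:
  A: 00 (length 2)
  E: 11 (length 2)
  D: 011 (length 3)
  C: 10 (length 2)
  F: 010 (length 3)
Average code length: 117/52 = 2.2500 bits/symbol


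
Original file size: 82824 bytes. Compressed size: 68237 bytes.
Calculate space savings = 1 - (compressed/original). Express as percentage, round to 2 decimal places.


ratio = compressed/original = 68237/82824 = 0.82388
savings = 1 - ratio = 1 - 0.82388 = 0.17612
as a percentage: 0.17612 * 100 = 17.61%

Space savings = 1 - 68237/82824 = 17.61%


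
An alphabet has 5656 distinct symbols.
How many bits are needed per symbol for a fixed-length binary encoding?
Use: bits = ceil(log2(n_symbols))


log2(5656) = 12.4656
Bracket: 2^12 = 4096 < 5656 <= 2^13 = 8192
So ceil(log2(5656)) = 13

bits = ceil(log2(5656)) = ceil(12.4656) = 13 bits


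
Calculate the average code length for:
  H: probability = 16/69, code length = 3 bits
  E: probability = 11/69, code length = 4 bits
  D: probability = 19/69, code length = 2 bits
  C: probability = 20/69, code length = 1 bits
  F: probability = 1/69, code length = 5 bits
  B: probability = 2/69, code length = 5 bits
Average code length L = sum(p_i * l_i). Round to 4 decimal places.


Weighted contributions p_i * l_i:
  H: (16/69) * 3 = 48/69
  E: (11/69) * 4 = 44/69
  D: (19/69) * 2 = 38/69
  C: (20/69) * 1 = 20/69
  F: (1/69) * 5 = 5/69
  B: (2/69) * 5 = 10/69
Sum = (48 + 44 + 38 + 20 + 5 + 10)/69 = 165/69

L = 165/69 = 2.3913 bits/symbol


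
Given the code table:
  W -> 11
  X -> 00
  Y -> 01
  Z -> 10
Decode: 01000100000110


Decoding:
01 -> Y
00 -> X
01 -> Y
00 -> X
00 -> X
01 -> Y
10 -> Z


Result: YXYXXYZ


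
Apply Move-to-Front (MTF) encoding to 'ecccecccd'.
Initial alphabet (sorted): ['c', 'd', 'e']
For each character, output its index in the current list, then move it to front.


MTF encoding:
'e': index 2 in ['c', 'd', 'e'] -> ['e', 'c', 'd']
'c': index 1 in ['e', 'c', 'd'] -> ['c', 'e', 'd']
'c': index 0 in ['c', 'e', 'd'] -> ['c', 'e', 'd']
'c': index 0 in ['c', 'e', 'd'] -> ['c', 'e', 'd']
'e': index 1 in ['c', 'e', 'd'] -> ['e', 'c', 'd']
'c': index 1 in ['e', 'c', 'd'] -> ['c', 'e', 'd']
'c': index 0 in ['c', 'e', 'd'] -> ['c', 'e', 'd']
'c': index 0 in ['c', 'e', 'd'] -> ['c', 'e', 'd']
'd': index 2 in ['c', 'e', 'd'] -> ['d', 'c', 'e']


Output: [2, 1, 0, 0, 1, 1, 0, 0, 2]


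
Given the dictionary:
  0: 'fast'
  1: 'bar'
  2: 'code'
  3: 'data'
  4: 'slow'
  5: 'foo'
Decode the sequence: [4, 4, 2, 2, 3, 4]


Look up each index in the dictionary:
  4 -> 'slow'
  4 -> 'slow'
  2 -> 'code'
  2 -> 'code'
  3 -> 'data'
  4 -> 'slow'

Decoded: "slow slow code code data slow"


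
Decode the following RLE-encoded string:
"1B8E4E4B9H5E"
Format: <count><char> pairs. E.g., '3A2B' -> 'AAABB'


Expanding each <count><char> pair:
  1B -> 'B'
  8E -> 'EEEEEEEE'
  4E -> 'EEEE'
  4B -> 'BBBB'
  9H -> 'HHHHHHHHH'
  5E -> 'EEEEE'

Decoded = BEEEEEEEEEEEEBBBBHHHHHHHHHEEEEE


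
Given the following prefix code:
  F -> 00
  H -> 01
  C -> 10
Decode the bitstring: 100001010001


Decoding step by step:
Bits 10 -> C
Bits 00 -> F
Bits 01 -> H
Bits 01 -> H
Bits 00 -> F
Bits 01 -> H


Decoded message: CFHHFH


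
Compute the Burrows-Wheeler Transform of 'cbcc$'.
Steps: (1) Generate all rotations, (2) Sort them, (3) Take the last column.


Rotations (sorted):
  0: $cbcc -> last char: c
  1: bcc$c -> last char: c
  2: c$cbc -> last char: c
  3: cbcc$ -> last char: $
  4: cc$cb -> last char: b


BWT = ccc$b


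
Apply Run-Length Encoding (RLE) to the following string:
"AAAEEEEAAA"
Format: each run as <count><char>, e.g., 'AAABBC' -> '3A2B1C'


Scanning runs left to right:
  i=0: run of 'A' x 3 -> '3A'
  i=3: run of 'E' x 4 -> '4E'
  i=7: run of 'A' x 3 -> '3A'

RLE = 3A4E3A


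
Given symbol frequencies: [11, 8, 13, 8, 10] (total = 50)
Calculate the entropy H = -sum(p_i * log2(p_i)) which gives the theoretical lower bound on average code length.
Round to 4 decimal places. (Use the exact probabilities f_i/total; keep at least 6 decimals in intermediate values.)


Per-symbol terms -p_i * log2(p_i) with p_i = f_i/50:
  p = 11/50 = 0.220000: log2(p) = -2.184425, -p*log2(p) = 0.480573
  p = 8/50 = 0.160000: log2(p) = -2.643856, -p*log2(p) = 0.423017
  p = 13/50 = 0.260000: log2(p) = -1.943416, -p*log2(p) = 0.505288
  p = 8/50 = 0.160000: log2(p) = -2.643856, -p*log2(p) = 0.423017
  p = 10/50 = 0.200000: log2(p) = -2.321928, -p*log2(p) = 0.464386
H = 0.480573 + 0.423017 + 0.505288 + 0.423017 + 0.464386 = 2.296281

H = 2.2963 bits/symbol


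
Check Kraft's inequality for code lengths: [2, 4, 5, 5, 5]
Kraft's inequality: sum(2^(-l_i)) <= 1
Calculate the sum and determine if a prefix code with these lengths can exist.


Sum = 2^(-2) + 2^(-4) + 2^(-5) + 2^(-5) + 2^(-5)
    = 0.25 + 0.0625 + 0.03125 + 0.03125 + 0.03125
    = 13/32 = 0.40625
Since 0.40625 <= 1, Kraft's inequality IS satisfied.
A prefix code with these lengths CAN exist.

Kraft sum = 0.40625. Satisfied.


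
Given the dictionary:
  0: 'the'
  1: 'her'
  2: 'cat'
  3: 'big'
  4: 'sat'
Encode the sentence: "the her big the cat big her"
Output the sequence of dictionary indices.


Look up each word in the dictionary:
  'the' -> 0
  'her' -> 1
  'big' -> 3
  'the' -> 0
  'cat' -> 2
  'big' -> 3
  'her' -> 1

Encoded: [0, 1, 3, 0, 2, 3, 1]


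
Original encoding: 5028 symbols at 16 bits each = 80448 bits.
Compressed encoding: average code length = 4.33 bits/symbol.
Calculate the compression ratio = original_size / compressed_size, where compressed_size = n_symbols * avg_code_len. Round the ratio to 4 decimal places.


original_size = n_symbols * orig_bits = 5028 * 16 = 80448 bits
compressed_size = n_symbols * avg_code_len = 5028 * 4.33 = 21771.24 bits
ratio = original_size / compressed_size = 80448 / 21771.24 = 3.6952

Compression ratio = 3.6952


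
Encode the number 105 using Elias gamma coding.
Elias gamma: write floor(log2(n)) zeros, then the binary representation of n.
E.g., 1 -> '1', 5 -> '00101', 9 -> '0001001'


num_bits = floor(log2(105)) + 1 = 7
leading_zeros = num_bits - 1 = 6
binary(105) = 1101001

Elias gamma(105) = '000000' + '1101001' = 0000001101001 (13 bits)


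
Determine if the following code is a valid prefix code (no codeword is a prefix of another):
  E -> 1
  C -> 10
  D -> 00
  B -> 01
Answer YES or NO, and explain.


Checking each pair (does one codeword prefix another?):
  E='1' vs C='10': prefix -- VIOLATION

NO -- this is NOT a valid prefix code. E (1) is a prefix of C (10).


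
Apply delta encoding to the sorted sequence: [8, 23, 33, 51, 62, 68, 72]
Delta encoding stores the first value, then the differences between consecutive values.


First value: 8
Deltas:
  23 - 8 = 15
  33 - 23 = 10
  51 - 33 = 18
  62 - 51 = 11
  68 - 62 = 6
  72 - 68 = 4


Delta encoded: [8, 15, 10, 18, 11, 6, 4]


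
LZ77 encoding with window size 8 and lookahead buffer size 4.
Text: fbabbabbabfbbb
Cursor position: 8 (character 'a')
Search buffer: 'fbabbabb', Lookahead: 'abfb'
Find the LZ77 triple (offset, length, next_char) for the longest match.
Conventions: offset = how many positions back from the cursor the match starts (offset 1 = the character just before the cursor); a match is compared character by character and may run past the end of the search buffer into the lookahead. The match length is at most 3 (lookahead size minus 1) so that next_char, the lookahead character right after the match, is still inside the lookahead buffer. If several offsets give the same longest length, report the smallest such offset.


Try each offset into the search buffer:
  offset=1 (pos 7, char 'b'): match length 0
  offset=2 (pos 6, char 'b'): match length 0
  offset=3 (pos 5, char 'a'): match length 2
  offset=4 (pos 4, char 'b'): match length 0
  offset=5 (pos 3, char 'b'): match length 0
  offset=6 (pos 2, char 'a'): match length 2
  offset=7 (pos 1, char 'b'): match length 0
  offset=8 (pos 0, char 'f'): match length 0
Longest match has length 2, found at offsets 3, 6; take the smallest, offset 3.
next_char = character at position 8 + 2 = 10 -> 'f'

Best match: offset=3, length=2 (matching 'ab' starting at position 5)
LZ77 triple: (3, 2, 'f')


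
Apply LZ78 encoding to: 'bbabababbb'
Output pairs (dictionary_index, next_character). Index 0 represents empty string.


LZ78 encoding steps:
Dictionary: {0: ''}
Step 1: w='' (idx 0), next='b' -> output (0, 'b'), add 'b' as idx 1
Step 2: w='b' (idx 1), next='a' -> output (1, 'a'), add 'ba' as idx 2
Step 3: w='ba' (idx 2), next='b' -> output (2, 'b'), add 'bab' as idx 3
Step 4: w='' (idx 0), next='a' -> output (0, 'a'), add 'a' as idx 4
Step 5: w='b' (idx 1), next='b' -> output (1, 'b'), add 'bb' as idx 5
Step 6: w='b' (idx 1), end of input -> output (1, '')


Encoded: [(0, 'b'), (1, 'a'), (2, 'b'), (0, 'a'), (1, 'b'), (1, '')]


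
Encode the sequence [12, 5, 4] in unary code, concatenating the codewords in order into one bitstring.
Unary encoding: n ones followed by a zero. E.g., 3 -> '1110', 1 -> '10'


Encode each number as n ones followed by a terminating 0:
  12 -> 1111111111110 (13 bits)
  5 -> 111110 (6 bits)
  4 -> 11110 (5 bits)
Total length = 13 + 6 + 5 = 24 bits.

Unary([12, 5, 4]) = 111111111111011111011110 (24 bits)


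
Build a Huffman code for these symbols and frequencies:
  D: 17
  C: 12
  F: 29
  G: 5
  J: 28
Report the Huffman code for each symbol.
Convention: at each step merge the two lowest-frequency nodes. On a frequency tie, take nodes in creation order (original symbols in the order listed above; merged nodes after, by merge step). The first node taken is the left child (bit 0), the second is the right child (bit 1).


Huffman tree construction:
Step 1: Merge G(5) + C(12) = 17
Step 2: Merge D(17) + (G+C)(17) = 34
Step 3: Merge J(28) + F(29) = 57
Step 4: Merge (D+(G+C))(34) + (J+F)(57) = 91
Read each symbol's code off the tree from the root (left child = 0, right child = 1).

Codes:
  D: 00 (length 2)
  C: 011 (length 3)
  F: 11 (length 2)
  G: 010 (length 3)
  J: 10 (length 2)
Average code length: 199/91 = 2.1868 bits/symbol
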